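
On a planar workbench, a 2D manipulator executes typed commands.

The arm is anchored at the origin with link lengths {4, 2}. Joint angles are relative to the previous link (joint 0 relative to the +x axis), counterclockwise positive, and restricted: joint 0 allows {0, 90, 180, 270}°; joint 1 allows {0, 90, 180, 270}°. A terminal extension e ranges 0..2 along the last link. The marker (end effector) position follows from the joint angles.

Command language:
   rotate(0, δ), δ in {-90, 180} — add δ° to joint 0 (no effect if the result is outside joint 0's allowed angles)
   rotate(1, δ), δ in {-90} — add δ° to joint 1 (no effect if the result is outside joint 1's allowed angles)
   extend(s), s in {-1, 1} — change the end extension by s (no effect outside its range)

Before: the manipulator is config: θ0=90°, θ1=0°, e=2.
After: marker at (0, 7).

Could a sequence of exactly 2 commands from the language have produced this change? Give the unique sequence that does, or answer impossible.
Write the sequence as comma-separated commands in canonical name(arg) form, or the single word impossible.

key: order matters: swapping extend(1) and extend(-1) lands elsewhere
start: config: θ0=90°, θ1=0°, e=2
[1] after extend(1): config: θ0=90°, θ1=0°, e=2
[2] after extend(-1): config: θ0=90°, θ1=0°, e=1
no rival 2-sequence matches.

extend(1), extend(-1)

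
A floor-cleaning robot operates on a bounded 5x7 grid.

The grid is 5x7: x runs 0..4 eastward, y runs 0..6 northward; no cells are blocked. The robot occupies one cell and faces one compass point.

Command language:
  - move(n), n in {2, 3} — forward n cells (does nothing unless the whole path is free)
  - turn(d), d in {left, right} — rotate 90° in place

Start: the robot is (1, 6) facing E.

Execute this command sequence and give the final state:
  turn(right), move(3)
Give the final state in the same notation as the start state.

from: (1, 6) facing E
[1] after turn(right): (1, 6) facing S
[2] after move(3): (1, 3) facing S

(1, 3) facing S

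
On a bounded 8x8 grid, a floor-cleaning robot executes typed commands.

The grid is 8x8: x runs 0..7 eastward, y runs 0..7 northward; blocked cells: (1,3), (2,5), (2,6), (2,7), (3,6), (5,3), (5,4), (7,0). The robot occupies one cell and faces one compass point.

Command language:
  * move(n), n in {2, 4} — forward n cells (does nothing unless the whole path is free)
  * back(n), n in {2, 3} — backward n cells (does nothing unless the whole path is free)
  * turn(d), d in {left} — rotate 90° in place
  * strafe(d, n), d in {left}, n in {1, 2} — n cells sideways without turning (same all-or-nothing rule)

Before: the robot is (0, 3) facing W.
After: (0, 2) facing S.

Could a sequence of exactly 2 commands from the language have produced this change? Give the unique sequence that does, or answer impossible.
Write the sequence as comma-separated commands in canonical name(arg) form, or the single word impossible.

strafe(left, 1), turn(left)

key: cell and facing (now S) both changed — the 2 commands mix motion and turning
start: (0, 3) facing W
t=1 strafe(left, 1) ⇒ (0, 2) facing W
t=2 turn(left) ⇒ (0, 2) facing S
all 49 alternatives checked — unique.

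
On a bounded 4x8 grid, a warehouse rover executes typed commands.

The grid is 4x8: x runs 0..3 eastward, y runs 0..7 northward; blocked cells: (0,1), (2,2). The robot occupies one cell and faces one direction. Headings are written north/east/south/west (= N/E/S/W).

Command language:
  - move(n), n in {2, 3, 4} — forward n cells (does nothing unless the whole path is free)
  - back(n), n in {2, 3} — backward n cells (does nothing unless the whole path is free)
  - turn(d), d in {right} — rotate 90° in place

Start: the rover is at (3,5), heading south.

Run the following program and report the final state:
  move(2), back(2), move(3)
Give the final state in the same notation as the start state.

at (3,2), heading south

begin: at (3,5), heading south
1. move(2) → at (3,3), heading south
2. back(2) → at (3,5), heading south
3. move(3) → at (3,2), heading south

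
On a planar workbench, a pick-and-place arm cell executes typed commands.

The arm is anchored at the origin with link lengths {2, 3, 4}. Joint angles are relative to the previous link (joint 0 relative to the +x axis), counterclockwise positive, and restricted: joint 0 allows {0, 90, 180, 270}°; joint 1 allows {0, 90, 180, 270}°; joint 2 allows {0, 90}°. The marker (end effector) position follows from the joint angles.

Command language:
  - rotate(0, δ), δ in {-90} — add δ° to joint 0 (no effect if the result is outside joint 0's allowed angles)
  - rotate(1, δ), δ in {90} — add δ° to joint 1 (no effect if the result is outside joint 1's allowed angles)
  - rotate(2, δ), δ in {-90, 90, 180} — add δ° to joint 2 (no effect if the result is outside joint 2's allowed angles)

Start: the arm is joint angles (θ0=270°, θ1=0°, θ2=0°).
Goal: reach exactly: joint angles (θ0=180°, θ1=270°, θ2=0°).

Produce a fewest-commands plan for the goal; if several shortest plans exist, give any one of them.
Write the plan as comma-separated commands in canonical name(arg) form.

start: joint angles (θ0=270°, θ1=0°, θ2=0°)
[1] after rotate(0, -90): joint angles (θ0=180°, θ1=0°, θ2=0°)
[2] after rotate(1, 90): joint angles (θ0=180°, θ1=90°, θ2=0°)
[3] after rotate(1, 90): joint angles (θ0=180°, θ1=180°, θ2=0°)
[4] after rotate(1, 90): joint angles (θ0=180°, θ1=270°, θ2=0°)
nothing shorter than 4 reaches the goal.

rotate(0, -90), rotate(1, 90), rotate(1, 90), rotate(1, 90)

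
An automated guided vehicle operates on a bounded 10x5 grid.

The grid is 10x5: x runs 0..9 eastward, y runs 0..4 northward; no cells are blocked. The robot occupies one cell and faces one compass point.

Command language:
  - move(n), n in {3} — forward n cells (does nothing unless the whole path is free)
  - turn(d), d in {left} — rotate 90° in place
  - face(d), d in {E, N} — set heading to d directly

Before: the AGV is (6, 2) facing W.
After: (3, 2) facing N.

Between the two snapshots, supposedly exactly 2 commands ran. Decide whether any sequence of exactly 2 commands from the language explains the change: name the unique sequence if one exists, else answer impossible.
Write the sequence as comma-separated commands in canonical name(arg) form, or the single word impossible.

key: cell and facing (now N) both changed — the 2 commands mix motion and turning
start: (6, 2) facing W
t=1 move(3) ⇒ (3, 2) facing W
t=2 face(N) ⇒ (3, 2) facing N
no rival 2-sequence matches.

move(3), face(N)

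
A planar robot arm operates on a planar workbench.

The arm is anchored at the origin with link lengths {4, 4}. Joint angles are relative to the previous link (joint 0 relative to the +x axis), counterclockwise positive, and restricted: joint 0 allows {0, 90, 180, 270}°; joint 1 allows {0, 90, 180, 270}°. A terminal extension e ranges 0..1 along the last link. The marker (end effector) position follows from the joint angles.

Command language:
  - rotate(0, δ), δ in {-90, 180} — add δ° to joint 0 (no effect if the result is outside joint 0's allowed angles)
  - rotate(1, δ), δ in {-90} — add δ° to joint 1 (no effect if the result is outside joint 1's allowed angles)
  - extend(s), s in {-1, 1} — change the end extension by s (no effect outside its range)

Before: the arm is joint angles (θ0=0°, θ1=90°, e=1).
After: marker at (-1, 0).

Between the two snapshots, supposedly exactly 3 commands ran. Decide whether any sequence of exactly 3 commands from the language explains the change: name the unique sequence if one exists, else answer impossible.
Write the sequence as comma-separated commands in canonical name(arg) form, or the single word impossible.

rotate(1, -90), rotate(1, -90), rotate(1, -90)

t0: joint angles (θ0=0°, θ1=90°, e=1)
step 1 (rotate(1, -90)): joint angles (θ0=0°, θ1=0°, e=1)
step 2 (rotate(1, -90)): joint angles (θ0=0°, θ1=270°, e=1)
step 3 (rotate(1, -90)): joint angles (θ0=0°, θ1=180°, e=1)
no rival 3-sequence matches.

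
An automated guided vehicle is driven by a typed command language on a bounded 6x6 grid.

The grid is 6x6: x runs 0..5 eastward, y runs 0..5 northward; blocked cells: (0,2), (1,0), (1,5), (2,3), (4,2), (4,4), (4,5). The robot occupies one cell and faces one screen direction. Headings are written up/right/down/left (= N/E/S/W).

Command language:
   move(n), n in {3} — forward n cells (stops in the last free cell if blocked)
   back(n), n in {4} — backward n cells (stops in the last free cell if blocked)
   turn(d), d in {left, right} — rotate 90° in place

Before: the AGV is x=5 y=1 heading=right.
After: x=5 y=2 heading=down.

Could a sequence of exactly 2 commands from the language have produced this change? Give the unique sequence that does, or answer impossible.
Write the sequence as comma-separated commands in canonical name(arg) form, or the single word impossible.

all 16 sequences checked — none match.

impossible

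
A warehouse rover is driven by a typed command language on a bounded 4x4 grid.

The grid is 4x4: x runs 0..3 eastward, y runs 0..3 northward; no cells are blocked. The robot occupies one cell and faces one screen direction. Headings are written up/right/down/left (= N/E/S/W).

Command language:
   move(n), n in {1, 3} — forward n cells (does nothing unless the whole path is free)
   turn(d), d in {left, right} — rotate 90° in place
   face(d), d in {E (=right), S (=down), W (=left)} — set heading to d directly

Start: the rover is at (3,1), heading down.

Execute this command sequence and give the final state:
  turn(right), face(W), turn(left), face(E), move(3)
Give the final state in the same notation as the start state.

from: at (3,1), heading down
step 1 (turn(right)): at (3,1), heading left
step 2 (face(W)): at (3,1), heading left
step 3 (turn(left)): at (3,1), heading down
step 4 (face(E)): at (3,1), heading right
step 5 (move(3)): at (3,1), heading right

at (3,1), heading right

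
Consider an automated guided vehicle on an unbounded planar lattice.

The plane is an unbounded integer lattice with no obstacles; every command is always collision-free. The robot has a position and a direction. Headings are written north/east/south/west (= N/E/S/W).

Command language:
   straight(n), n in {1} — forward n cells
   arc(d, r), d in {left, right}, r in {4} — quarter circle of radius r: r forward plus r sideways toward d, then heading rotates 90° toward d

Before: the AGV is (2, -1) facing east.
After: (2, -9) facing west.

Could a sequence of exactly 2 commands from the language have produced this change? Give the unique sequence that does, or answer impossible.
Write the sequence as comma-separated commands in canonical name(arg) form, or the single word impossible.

key: cell and facing (now W) both changed — the 2 commands mix motion and turning
t0: (2, -1) facing east
step 1 (arc(right, 4)): (6, -5) facing south
step 2 (arc(right, 4)): (2, -9) facing west
no other 2-command option fits: unique.

arc(right, 4), arc(right, 4)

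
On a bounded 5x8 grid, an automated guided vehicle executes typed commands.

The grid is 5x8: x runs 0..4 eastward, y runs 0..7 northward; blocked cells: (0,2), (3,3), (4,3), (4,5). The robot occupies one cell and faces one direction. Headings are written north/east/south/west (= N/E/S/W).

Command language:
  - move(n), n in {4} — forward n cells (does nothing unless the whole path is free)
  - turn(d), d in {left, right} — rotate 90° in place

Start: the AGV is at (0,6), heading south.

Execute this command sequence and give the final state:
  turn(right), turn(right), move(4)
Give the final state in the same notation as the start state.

at (0,6), heading north

initial: at (0,6), heading south
1. turn(right) → at (0,6), heading west
2. turn(right) → at (0,6), heading north
3. move(4) → at (0,6), heading north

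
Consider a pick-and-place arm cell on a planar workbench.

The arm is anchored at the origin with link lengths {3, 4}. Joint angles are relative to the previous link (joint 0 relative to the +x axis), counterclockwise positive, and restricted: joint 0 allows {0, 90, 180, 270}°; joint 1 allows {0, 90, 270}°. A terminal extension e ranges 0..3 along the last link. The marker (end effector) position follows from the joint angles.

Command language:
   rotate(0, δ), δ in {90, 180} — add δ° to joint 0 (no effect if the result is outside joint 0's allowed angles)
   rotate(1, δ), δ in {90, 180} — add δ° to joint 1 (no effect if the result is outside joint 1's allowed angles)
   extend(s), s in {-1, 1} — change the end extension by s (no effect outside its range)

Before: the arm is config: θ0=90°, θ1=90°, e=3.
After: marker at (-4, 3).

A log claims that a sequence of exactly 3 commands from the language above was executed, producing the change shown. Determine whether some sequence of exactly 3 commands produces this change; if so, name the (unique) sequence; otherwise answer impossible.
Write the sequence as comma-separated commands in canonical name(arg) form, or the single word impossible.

t0: config: θ0=90°, θ1=90°, e=3
step 1 (extend(-1)): config: θ0=90°, θ1=90°, e=2
step 2 (extend(-1)): config: θ0=90°, θ1=90°, e=1
step 3 (extend(-1)): config: θ0=90°, θ1=90°, e=0
no rival 3-sequence matches.

extend(-1), extend(-1), extend(-1)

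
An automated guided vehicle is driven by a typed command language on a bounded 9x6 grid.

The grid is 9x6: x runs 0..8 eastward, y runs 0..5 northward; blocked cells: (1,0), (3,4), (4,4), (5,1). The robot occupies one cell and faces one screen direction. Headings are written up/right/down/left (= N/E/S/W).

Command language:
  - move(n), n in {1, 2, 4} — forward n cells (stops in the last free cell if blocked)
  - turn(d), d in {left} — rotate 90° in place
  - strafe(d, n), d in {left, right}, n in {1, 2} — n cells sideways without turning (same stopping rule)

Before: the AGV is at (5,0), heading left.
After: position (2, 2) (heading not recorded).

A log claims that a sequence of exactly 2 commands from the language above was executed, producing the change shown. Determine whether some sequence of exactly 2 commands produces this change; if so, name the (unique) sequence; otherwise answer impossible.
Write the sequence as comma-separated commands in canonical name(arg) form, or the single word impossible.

key: move(4) is stopped early by the blocked cell at (1,0)
start: at (5,0), heading left
step 1 (move(4)): at (2,0), heading left
step 2 (strafe(right, 2)): at (2,2), heading left
no other 2-command option fits: unique.

move(4), strafe(right, 2)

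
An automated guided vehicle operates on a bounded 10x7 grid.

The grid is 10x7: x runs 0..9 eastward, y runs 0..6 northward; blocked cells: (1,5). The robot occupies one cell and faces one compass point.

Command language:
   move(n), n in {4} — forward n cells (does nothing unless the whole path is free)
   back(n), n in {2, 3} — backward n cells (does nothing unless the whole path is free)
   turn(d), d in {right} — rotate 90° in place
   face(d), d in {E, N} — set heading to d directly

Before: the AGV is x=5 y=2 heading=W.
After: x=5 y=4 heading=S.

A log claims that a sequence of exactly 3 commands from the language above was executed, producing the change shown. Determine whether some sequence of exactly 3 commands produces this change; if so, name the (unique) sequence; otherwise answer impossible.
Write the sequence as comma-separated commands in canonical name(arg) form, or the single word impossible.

key: running back(2) before face(E) would end elsewhere — order is forced
from: x=5 y=2 heading=W
[1] after face(E): x=5 y=2 heading=E
[2] after turn(right): x=5 y=2 heading=S
[3] after back(2): x=5 y=4 heading=S
all 216 alternatives checked — unique.

face(E), turn(right), back(2)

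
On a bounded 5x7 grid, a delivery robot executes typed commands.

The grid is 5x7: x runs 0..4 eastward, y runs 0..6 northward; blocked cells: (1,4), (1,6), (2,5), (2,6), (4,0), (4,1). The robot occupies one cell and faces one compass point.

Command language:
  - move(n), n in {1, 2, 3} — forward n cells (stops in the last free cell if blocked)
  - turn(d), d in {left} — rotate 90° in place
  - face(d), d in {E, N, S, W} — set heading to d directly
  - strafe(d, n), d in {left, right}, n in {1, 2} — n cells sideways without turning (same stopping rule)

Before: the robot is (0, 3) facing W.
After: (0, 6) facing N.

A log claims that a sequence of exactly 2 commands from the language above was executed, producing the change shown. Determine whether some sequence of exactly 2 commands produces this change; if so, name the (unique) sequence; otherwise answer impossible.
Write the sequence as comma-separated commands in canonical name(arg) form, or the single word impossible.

face(N), move(3)

key: running move(3) before face(N) would end elsewhere — order is forced
begin: (0, 3) facing W
t=1 face(N) ⇒ (0, 3) facing N
t=2 move(3) ⇒ (0, 6) facing N
no other 2-command option fits: unique.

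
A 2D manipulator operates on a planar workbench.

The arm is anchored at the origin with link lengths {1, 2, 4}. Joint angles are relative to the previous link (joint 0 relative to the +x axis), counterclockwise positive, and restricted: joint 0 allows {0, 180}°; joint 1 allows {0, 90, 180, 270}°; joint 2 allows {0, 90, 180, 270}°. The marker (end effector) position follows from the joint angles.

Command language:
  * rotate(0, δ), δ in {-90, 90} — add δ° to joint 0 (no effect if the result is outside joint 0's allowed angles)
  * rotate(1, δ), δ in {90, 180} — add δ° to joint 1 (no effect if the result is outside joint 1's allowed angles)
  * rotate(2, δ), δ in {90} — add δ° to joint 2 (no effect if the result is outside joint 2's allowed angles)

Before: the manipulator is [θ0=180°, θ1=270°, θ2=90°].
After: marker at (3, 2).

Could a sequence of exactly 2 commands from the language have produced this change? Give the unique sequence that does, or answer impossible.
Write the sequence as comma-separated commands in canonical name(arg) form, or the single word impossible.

rotate(2, 90), rotate(2, 90)

from: [θ0=180°, θ1=270°, θ2=90°]
step 1 (rotate(2, 90)): [θ0=180°, θ1=270°, θ2=180°]
step 2 (rotate(2, 90)): [θ0=180°, θ1=270°, θ2=270°]
no rival 2-sequence matches.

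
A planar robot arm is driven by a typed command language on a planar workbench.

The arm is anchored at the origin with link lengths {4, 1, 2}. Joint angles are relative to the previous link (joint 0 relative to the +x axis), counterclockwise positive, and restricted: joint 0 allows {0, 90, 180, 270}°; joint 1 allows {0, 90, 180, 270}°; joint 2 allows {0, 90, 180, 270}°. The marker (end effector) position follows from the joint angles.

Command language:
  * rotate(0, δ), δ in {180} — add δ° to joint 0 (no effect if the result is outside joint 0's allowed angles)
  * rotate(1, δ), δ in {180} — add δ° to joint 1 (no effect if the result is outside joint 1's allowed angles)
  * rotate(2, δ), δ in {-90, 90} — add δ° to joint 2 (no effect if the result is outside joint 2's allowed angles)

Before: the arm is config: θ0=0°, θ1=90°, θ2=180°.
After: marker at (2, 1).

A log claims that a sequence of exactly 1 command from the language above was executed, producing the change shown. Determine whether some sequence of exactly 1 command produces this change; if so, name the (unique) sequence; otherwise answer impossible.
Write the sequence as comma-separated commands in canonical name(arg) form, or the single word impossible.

rotate(2, -90)

t0: config: θ0=0°, θ1=90°, θ2=180°
1. rotate(2, -90) → config: θ0=0°, θ1=90°, θ2=90°
uniquely the one of 4 1-step routes that fits.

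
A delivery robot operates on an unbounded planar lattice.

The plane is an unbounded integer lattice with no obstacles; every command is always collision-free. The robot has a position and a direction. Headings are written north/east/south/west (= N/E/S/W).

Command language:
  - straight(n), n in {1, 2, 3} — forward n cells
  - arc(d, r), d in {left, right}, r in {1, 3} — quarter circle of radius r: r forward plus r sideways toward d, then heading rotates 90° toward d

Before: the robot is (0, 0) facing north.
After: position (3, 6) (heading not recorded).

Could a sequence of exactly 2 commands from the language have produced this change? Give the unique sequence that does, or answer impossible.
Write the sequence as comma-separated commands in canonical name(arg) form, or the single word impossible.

key: running arc(right, 3) before straight(3) would end elsewhere — order is forced
t0: (0, 0) facing north
step 1 (straight(3)): (0, 3) facing north
step 2 (arc(right, 3)): (3, 6) facing east
all 49 alternatives checked — unique.

straight(3), arc(right, 3)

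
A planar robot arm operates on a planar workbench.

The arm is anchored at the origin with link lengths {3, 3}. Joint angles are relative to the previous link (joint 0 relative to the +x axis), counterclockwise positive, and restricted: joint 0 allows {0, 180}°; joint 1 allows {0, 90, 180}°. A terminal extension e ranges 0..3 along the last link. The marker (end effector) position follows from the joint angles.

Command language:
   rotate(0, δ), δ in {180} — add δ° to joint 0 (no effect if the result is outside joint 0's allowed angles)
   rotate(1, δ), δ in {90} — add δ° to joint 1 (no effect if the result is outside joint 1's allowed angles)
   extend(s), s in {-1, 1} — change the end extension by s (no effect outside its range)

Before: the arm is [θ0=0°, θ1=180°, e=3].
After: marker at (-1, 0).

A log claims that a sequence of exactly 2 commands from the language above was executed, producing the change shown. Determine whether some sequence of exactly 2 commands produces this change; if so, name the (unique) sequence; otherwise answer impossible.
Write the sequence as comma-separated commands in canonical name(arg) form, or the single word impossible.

initial: [θ0=0°, θ1=180°, e=3]
1. extend(-1) → [θ0=0°, θ1=180°, e=2]
2. extend(-1) → [θ0=0°, θ1=180°, e=1]
no rival 2-sequence matches.

extend(-1), extend(-1)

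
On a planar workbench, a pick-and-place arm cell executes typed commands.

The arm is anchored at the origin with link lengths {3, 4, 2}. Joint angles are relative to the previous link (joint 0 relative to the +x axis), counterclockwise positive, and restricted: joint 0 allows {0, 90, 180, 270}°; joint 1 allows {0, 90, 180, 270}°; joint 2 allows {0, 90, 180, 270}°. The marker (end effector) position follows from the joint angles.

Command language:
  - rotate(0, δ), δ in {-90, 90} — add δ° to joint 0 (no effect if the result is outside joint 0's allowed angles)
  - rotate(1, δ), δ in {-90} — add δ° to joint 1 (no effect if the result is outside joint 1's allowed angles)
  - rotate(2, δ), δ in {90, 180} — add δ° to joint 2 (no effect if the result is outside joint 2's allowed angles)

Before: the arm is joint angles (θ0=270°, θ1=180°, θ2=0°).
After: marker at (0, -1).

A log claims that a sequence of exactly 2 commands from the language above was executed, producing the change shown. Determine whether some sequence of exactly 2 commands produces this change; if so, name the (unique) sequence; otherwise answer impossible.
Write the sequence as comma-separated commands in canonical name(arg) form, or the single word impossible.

start: joint angles (θ0=270°, θ1=180°, θ2=0°)
t=1 rotate(2, 90) ⇒ joint angles (θ0=270°, θ1=180°, θ2=90°)
t=2 rotate(2, 90) ⇒ joint angles (θ0=270°, θ1=180°, θ2=180°)
uniquely the one of 25 2-step routes that fits.

rotate(2, 90), rotate(2, 90)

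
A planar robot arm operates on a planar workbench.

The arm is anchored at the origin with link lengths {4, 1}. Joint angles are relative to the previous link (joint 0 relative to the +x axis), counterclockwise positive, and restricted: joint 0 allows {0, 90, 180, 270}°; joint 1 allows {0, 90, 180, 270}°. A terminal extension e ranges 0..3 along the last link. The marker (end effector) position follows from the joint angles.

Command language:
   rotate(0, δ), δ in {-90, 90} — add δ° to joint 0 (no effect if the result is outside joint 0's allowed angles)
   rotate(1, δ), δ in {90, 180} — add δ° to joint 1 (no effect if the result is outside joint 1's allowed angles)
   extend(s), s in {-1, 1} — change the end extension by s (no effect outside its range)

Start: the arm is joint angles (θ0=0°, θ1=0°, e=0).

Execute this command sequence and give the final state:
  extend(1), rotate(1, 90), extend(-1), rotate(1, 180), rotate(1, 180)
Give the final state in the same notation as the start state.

joint angles (θ0=0°, θ1=90°, e=0)

start: joint angles (θ0=0°, θ1=0°, e=0)
1. extend(1) → joint angles (θ0=0°, θ1=0°, e=1)
2. rotate(1, 90) → joint angles (θ0=0°, θ1=90°, e=1)
3. extend(-1) → joint angles (θ0=0°, θ1=90°, e=0)
4. rotate(1, 180) → joint angles (θ0=0°, θ1=270°, e=0)
5. rotate(1, 180) → joint angles (θ0=0°, θ1=90°, e=0)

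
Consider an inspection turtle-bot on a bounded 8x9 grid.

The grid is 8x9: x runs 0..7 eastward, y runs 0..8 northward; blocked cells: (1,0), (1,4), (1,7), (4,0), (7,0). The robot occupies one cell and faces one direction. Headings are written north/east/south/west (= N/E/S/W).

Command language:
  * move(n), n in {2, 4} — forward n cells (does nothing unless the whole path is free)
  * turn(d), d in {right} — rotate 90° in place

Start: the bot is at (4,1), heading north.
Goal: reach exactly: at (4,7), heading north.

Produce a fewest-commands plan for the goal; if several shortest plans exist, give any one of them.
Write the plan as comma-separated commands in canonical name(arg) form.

move(2), move(4)

start: at (4,1), heading north
[1] after move(2): at (4,3), heading north
[2] after move(4): at (4,7), heading north
minimal: 2 command(s), checked below 2.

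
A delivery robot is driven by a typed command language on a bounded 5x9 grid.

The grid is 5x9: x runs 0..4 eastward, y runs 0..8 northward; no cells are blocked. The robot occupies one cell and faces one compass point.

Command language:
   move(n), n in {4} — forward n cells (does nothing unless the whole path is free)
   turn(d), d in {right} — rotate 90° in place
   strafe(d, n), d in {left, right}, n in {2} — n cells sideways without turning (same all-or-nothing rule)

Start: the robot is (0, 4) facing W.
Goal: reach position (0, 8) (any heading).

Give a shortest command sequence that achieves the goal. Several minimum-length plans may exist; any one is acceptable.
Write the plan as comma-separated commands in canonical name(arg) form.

strafe(right, 2), strafe(right, 2)

start: (0, 4) facing W
t=1 strafe(right, 2) ⇒ (0, 6) facing W
t=2 strafe(right, 2) ⇒ (0, 8) facing W
nothing shorter than 2 reaches the goal.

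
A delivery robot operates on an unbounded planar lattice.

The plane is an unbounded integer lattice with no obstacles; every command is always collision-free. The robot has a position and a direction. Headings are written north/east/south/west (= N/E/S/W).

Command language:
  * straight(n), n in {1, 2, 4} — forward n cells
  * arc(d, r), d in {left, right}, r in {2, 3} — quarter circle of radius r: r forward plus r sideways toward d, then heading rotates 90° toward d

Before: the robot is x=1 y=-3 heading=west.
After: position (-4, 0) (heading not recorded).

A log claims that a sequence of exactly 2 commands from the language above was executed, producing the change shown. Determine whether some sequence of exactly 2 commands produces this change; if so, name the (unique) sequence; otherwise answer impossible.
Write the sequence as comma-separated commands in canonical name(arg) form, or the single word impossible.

key: order matters: swapping straight(2) and arc(right, 3) lands elsewhere
t0: x=1 y=-3 heading=west
t=1 straight(2) ⇒ x=-1 y=-3 heading=west
t=2 arc(right, 3) ⇒ x=-4 y=0 heading=north
no other 2-command option fits: unique.

straight(2), arc(right, 3)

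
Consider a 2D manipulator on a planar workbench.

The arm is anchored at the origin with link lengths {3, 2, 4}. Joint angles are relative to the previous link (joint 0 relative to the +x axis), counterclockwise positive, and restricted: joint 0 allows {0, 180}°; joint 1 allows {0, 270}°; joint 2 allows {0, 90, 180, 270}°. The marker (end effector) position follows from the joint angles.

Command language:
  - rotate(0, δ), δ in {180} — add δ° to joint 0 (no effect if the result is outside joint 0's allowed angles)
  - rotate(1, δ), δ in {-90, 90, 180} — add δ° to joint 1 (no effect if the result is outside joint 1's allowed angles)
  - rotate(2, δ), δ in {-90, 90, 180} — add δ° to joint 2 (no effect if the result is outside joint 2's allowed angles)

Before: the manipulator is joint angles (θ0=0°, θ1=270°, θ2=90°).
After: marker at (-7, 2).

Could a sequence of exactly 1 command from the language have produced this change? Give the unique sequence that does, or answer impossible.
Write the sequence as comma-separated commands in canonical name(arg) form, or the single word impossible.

from: joint angles (θ0=0°, θ1=270°, θ2=90°)
t=1 rotate(0, 180) ⇒ joint angles (θ0=180°, θ1=270°, θ2=90°)
all 7 alternatives checked — unique.

rotate(0, 180)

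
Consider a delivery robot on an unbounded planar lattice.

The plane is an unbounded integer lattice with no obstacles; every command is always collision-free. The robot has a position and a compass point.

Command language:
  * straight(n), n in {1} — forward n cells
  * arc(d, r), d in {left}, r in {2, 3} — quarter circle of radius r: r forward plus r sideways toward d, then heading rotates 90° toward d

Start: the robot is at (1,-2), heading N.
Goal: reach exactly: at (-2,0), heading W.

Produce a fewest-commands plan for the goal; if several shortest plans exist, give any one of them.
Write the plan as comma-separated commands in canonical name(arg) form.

arc(left, 2), straight(1)

from: at (1,-2), heading N
[1] after arc(left, 2): at (-1,0), heading W
[2] after straight(1): at (-2,0), heading W
shorter routes all fall short; 2 is best.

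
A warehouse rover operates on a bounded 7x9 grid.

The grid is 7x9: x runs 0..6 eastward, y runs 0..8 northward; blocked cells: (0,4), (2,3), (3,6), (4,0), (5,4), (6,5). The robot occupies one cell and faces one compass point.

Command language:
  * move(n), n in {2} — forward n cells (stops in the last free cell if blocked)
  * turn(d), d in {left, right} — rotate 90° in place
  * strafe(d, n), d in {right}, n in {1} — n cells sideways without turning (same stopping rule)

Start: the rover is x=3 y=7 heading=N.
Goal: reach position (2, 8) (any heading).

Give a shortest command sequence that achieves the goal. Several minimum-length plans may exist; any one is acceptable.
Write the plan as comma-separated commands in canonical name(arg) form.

begin: x=3 y=7 heading=N
[1] after turn(left): x=3 y=7 heading=W
[2] after strafe(right, 1): x=3 y=8 heading=W
[3] after turn(left): x=3 y=8 heading=S
[4] after strafe(right, 1): x=2 y=8 heading=S
shorter routes all fall short; 4 is best.

turn(left), strafe(right, 1), turn(left), strafe(right, 1)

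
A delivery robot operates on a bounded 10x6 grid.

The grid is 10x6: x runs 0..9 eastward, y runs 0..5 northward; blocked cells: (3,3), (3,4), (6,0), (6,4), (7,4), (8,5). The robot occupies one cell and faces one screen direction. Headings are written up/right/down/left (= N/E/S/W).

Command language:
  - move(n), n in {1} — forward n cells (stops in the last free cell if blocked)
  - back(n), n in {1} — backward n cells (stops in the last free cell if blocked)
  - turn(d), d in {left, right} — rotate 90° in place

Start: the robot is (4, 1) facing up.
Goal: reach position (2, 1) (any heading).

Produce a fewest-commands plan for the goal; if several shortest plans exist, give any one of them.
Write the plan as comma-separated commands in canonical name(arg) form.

turn(left), move(1), move(1)

start: (4, 1) facing up
step 1 (turn(left)): (4, 1) facing left
step 2 (move(1)): (3, 1) facing left
step 3 (move(1)): (2, 1) facing left
nothing shorter than 3 reaches the goal.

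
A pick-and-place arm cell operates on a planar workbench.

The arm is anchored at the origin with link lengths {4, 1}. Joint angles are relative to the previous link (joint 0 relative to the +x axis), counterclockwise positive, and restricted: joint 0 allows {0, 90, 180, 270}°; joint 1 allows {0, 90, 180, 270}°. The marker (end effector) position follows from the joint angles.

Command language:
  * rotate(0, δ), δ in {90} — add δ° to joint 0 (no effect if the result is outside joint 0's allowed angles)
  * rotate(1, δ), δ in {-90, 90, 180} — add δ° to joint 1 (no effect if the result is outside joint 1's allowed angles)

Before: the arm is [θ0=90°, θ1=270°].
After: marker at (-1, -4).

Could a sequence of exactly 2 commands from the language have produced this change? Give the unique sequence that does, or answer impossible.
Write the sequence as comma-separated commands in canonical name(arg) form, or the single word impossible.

rotate(0, 90), rotate(0, 90)

from: [θ0=90°, θ1=270°]
step 1 (rotate(0, 90)): [θ0=180°, θ1=270°]
step 2 (rotate(0, 90)): [θ0=270°, θ1=270°]
no other 2-command option fits: unique.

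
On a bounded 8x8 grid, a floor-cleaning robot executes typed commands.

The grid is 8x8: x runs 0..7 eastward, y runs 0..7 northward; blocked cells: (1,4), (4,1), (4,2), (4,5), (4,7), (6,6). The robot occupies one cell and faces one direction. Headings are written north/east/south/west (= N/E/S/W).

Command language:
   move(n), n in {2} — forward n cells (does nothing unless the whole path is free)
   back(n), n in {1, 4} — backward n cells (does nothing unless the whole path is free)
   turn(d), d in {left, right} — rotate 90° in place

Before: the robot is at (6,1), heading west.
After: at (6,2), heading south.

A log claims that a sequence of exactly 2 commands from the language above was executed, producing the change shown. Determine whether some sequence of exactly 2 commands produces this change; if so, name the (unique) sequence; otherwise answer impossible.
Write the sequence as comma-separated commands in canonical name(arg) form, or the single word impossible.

key: cell and facing (now S) both changed — the 2 commands mix motion and turning
start: at (6,1), heading west
step 1 (turn(left)): at (6,1), heading south
step 2 (back(1)): at (6,2), heading south
uniquely the one of 25 2-step routes that fits.

turn(left), back(1)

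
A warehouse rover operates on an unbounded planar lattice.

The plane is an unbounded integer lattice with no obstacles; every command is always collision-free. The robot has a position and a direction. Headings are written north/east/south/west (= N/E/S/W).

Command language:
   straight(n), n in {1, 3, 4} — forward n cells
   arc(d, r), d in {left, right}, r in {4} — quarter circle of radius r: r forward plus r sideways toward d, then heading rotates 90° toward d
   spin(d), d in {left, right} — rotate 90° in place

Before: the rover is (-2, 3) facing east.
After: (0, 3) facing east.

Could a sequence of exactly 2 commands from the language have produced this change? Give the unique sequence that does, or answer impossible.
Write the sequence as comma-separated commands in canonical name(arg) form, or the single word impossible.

straight(1), straight(1)

key: heading stays E — no command in the sequence turns
from: (-2, 3) facing east
t=1 straight(1) ⇒ (-1, 3) facing east
t=2 straight(1) ⇒ (0, 3) facing east
no other 2-command option fits: unique.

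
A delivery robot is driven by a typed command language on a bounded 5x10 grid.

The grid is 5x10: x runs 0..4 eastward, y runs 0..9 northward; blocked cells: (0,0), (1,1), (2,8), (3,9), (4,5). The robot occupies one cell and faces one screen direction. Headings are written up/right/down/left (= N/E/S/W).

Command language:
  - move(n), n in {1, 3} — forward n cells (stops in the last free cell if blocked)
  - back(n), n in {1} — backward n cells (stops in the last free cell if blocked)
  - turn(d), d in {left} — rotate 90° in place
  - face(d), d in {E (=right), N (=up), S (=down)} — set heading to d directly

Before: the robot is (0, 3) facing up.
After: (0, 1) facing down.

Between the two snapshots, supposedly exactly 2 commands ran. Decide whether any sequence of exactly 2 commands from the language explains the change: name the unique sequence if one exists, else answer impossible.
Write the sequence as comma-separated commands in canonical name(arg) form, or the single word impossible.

key: position moved to (0,1) AND the heading swung to S — translation plus rotation needed
start: (0, 3) facing up
1. face(S) → (0, 3) facing down
2. move(3) → (0, 1) facing down
no rival 2-sequence matches.

face(S), move(3)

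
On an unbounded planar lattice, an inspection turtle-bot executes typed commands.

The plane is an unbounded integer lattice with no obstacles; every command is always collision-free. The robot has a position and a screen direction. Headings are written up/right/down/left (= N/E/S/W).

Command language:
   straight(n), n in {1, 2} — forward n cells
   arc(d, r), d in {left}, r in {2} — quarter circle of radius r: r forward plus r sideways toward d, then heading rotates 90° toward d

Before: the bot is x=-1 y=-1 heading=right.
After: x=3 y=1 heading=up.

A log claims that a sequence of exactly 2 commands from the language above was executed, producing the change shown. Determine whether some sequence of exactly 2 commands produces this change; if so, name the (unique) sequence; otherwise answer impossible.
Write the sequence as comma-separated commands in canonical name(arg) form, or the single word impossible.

key: cell and facing (now N) both changed — the 2 commands mix motion and turning
begin: x=-1 y=-1 heading=right
[1] after straight(2): x=1 y=-1 heading=right
[2] after arc(left, 2): x=3 y=1 heading=up
uniquely the one of 9 2-step routes that fits.

straight(2), arc(left, 2)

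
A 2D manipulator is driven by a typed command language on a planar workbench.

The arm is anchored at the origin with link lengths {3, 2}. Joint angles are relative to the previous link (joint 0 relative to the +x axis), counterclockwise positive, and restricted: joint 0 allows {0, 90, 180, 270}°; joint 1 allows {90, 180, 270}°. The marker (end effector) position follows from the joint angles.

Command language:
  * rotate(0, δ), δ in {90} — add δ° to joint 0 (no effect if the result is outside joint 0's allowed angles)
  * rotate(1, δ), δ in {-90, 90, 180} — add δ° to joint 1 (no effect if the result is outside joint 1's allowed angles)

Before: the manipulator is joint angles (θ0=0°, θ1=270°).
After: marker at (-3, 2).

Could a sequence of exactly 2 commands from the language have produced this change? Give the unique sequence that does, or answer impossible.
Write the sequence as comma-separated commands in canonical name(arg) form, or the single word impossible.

rotate(0, 90), rotate(0, 90)

t0: joint angles (θ0=0°, θ1=270°)
1. rotate(0, 90) → joint angles (θ0=90°, θ1=270°)
2. rotate(0, 90) → joint angles (θ0=180°, θ1=270°)
no other 2-command option fits: unique.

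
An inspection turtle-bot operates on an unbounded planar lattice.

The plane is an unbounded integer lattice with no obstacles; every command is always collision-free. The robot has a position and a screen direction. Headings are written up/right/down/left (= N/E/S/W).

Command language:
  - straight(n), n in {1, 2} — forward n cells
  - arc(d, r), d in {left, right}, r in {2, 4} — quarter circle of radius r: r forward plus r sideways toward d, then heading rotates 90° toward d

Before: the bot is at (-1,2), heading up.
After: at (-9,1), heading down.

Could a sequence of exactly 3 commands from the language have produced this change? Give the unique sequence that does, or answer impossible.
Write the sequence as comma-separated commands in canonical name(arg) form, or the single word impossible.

key: order matters: swapping arc(left, 4) and straight(1) lands elsewhere
from: at (-1,2), heading up
1. arc(left, 4) → at (-5,6), heading left
2. arc(left, 4) → at (-9,2), heading down
3. straight(1) → at (-9,1), heading down
all 216 alternatives checked — unique.

arc(left, 4), arc(left, 4), straight(1)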